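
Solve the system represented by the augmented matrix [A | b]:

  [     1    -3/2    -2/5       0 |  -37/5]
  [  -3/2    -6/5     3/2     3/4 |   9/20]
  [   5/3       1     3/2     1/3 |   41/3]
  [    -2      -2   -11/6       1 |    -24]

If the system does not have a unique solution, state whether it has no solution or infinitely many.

x_1 = 1, x_2 = 4, x_3 = 6, x_4 = -3

Row-reduce the augmented matrix:
R2 ← R2 + 3/2·R1.
R3 ← R3 − 5/3·R1.
R4 ← R4 + 2·R1.
R2 ← R2 / (-69/20).
R1 ← R1 + 3/2·R2.
R3 ← R3 − 7/2·R2.
R4 ← R4 + 5·R2.
R3 ← R3 / (425/138).
R1 ← R1 + 91/115·R3.
R2 ← R2 + 6/23·R3.
R4 ← R4 + 2717/690·R3.
R4 ← R4 / (16729/12750).
R1 ← R1 + 191/4250·R4.
R2 ← R2 + 53/425·R4.
R3 ← R3 − 151/425·R4.
Reading off the reduced rows gives x_1 = 1, x_2 = 4, x_3 = 6, x_4 = -3.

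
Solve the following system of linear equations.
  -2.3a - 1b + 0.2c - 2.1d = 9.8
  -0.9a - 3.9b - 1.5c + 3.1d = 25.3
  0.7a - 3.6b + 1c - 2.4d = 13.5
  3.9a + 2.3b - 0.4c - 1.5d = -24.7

Row-reduce the augmented matrix:
R1 ← R1 / (-23/10).
R2 ← R2 + 9/10·R1.
R3 ← R3 − 7/10·R1.
R4 ← R4 − 39/10·R1.
R2 ← R2 / (-807/230).
R1 ← R1 − 10/23·R2.
R3 ← R3 + 449/115·R2.
R4 ← R4 − 139/230·R2.
R3 ← R3 / (3789/1345).
R1 ← R1 + 76/269·R3.
R2 ← R2 − 121/269·R3.
R4 ← R4 + 179/538·R3.
R4 ← R4 / (-239149/45468).
R1 ← R1 − 7463/11367·R4.
R2 ← R2 − 1463/22734·R4.
R3 ← R3 + 59743/22734·R4.
Reading off the reduced rows gives a = -3, b = -5, c = 0, d = 1.

a = -3, b = -5, c = 0, d = 1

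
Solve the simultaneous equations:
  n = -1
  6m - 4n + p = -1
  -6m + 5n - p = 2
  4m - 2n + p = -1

Row-reduce:
Swap R1 and R2.
R1 ← R1 / (6).
R3 ← R3 + 6·R1.
R4 ← R4 − 4·R1.
R1 ← R1 + 2/3·R2.
R3 ← R3 − 1·R2.
R4 ← R4 − 2/3·R2.
Swap R3 and R4.
R3 ← R3 / (1/3).
R1 ← R1 − 1/6·R3.
Row 4 reduces to 0 = 2, a contradiction. The system is inconsistent.

no solution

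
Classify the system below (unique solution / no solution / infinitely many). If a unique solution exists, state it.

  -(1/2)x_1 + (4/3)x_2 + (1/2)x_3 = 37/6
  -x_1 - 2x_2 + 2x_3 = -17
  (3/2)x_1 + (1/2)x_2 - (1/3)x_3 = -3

x_1 = -5, x_2 = 5, x_3 = -6

Row-reduce the augmented matrix:
R1 ← R1 / (-1/2).
R2 ← R2 + 1·R1.
R3 ← R3 − 3/2·R1.
R2 ← R2 / (-14/3).
R1 ← R1 + 8/3·R2.
R3 ← R3 − 9/2·R2.
R3 ← R3 / (179/84).
R1 ← R1 + 11/7·R3.
R2 ← R2 + 3/14·R3.
Reading off the reduced rows gives x_1 = -5, x_2 = 5, x_3 = -6.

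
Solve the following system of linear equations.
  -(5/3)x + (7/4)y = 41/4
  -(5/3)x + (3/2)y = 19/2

x = -3, y = 3

Row-reduce the augmented matrix:
R1 ← R1 / (-5/3).
R2 ← R2 + 5/3·R1.
R2 ← R2 / (-1/4).
R1 ← R1 + 21/20·R2.
Reading off the reduced rows gives x = -3, y = 3.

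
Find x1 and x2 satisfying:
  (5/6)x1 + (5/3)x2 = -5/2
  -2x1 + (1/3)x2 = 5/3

Row-reduce the augmented matrix:
R1 ← R1 / (5/6).
R2 ← R2 + 2·R1.
R2 ← R2 / (13/3).
R1 ← R1 − 2·R2.
Reading off the reduced rows gives x1 = -1, x2 = -1.

x1 = -1, x2 = -1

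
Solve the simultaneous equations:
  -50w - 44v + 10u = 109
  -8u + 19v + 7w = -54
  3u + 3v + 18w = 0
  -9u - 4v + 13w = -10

no solution

Row-reduce:
R1 ← R1 / (10).
R2 ← R2 + 8·R1.
R3 ← R3 − 3·R1.
R4 ← R4 + 9·R1.
R2 ← R2 / (-81/5).
R1 ← R1 + 22/5·R2.
R3 ← R3 − 81/5·R2.
R4 ← R4 + 218/5·R2.
Swap R3 and R4.
R3 ← R3 / (1534/27).
R1 ← R1 − 107/27·R3.
R2 ← R2 − 55/27·R3.
Row 4 reduces to 0 = 1/2, a contradiction. The system is inconsistent.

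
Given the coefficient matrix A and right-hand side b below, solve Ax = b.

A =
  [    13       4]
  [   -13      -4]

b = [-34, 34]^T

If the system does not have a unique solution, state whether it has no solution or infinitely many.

Row-reduce:
R1 ← R1 / (13).
R2 ← R2 + 13·R1.
Rank is 1 with 2 unknowns, leaving x_2 free.

infinitely many solutions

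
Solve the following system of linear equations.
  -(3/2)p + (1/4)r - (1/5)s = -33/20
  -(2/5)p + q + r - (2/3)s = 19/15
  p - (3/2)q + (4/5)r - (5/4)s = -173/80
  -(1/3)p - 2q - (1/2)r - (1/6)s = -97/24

p = 1, q = 5/2, r = -2, s = -7/4

Row-reduce the augmented matrix:
R1 ← R1 / (-3/2).
R2 ← R2 + 2/5·R1.
R3 ← R3 − 1·R1.
R4 ← R4 + 1/3·R1.
R3 ← R3 + 3/2·R2.
R4 ← R4 + 2·R2.
R3 ← R3 / (71/30).
R1 ← R1 + 1/6·R3.
R2 ← R2 − 14/15·R3.
R4 ← R4 − 59/45·R3.
R4 ← R4 / (-388/5325).
R1 ← R1 + 41/1420·R4.
R2 ← R2 − 1571/5325·R4.
R3 ← R3 + 691/710·R4.
Reading off the reduced rows gives p = 1, q = 5/2, r = -2, s = -7/4.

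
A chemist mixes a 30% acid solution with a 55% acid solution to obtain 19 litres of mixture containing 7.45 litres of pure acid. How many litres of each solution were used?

litres of solution A: 12, litres of solution B: 7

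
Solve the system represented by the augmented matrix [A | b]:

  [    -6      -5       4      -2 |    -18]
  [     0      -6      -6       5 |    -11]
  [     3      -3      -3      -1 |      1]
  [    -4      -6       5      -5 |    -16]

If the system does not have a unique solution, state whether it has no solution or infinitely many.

x_1 = 1, x_2 = 2, x_3 = -1, x_4 = -1

Row-reduce the augmented matrix:
R1 ← R1 / (-6).
R3 ← R3 − 3·R1.
R4 ← R4 + 4·R1.
R2 ← R2 / (-6).
R1 ← R1 − 5/6·R2.
R3 ← R3 + 11/2·R2.
R4 ← R4 + 8/3·R2.
R3 ← R3 / (9/2).
R1 ← R1 + 3/2·R3.
R2 ← R2 − 1·R3.
R4 ← R4 − 5·R3.
R4 ← R4 / (77/54).
R1 ← R1 + 7/6·R4.
R2 ← R2 − 17/27·R4.
R3 ← R3 + 79/54·R4.
Reading off the reduced rows gives x_1 = 1, x_2 = 2, x_3 = -1, x_4 = -1.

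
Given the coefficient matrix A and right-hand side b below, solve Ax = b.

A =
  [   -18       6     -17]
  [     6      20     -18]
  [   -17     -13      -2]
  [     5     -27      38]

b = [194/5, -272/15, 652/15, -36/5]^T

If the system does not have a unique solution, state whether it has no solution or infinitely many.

x_1 = -2, x_2 = -2/3, x_3 = -2/5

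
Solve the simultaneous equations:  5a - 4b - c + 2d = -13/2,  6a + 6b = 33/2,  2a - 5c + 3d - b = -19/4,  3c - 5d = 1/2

Row-reduce the augmented matrix:
R1 ← R1 / (5).
R2 ← R2 − 6·R1.
R3 ← R3 − 2·R1.
R2 ← R2 / (54/5).
R1 ← R1 + 4/5·R2.
R3 ← R3 − 3/5·R2.
R3 ← R3 / (-14/3).
R1 ← R1 + 1/9·R3.
R2 ← R2 − 1/9·R3.
R4 ← R4 − 3·R3.
R4 ← R4 / (-7/2).
R1 ← R1 − 1/6·R4.
R2 ← R2 + 1/6·R4.
R3 ← R3 + 1/2·R4.
Reading off the reduced rows gives a = 1/2, b = 9/4, c = 1, d = 1/2.

a = 1/2, b = 9/4, c = 1, d = 1/2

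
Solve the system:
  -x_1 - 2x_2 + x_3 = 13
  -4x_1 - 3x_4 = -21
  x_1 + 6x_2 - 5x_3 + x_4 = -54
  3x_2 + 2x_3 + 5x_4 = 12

x_1 = 3, x_2 = -5, x_3 = 6, x_4 = 3

Row-reduce the augmented matrix:
R1 ← R1 / (-1).
R2 ← R2 + 4·R1.
R3 ← R3 − 1·R1.
R2 ← R2 / (8).
R1 ← R1 − 2·R2.
R3 ← R3 − 4·R2.
R4 ← R4 − 3·R2.
R3 ← R3 / (-2).
R2 ← R2 + 1/2·R3.
R4 ← R4 − 7/2·R3.
R4 ← R4 / (21/2).
R1 ← R1 − 3/4·R4.
R2 ← R2 + 1·R4.
R3 ← R3 + 5/4·R4.
Reading off the reduced rows gives x_1 = 3, x_2 = -5, x_3 = 6, x_4 = 3.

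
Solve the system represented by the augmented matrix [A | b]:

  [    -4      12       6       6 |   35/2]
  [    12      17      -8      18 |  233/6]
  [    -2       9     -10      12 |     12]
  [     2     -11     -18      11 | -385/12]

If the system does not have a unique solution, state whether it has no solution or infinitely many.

x_1 = 1, x_2 = 8/3, x_3 = -1/2, x_4 = -5/4

Row-reduce the augmented matrix:
R1 ← R1 / (-4).
R2 ← R2 − 12·R1.
R3 ← R3 + 2·R1.
R4 ← R4 − 2·R1.
R2 ← R2 / (53).
R1 ← R1 + 3·R2.
R3 ← R3 − 3·R2.
R4 ← R4 + 5·R2.
R3 ← R3 / (-719/53).
R1 ← R1 + 99/106·R3.
R2 ← R2 − 10/53·R3.
R4 ← R4 + 745/53·R3.
R4 ← R4 / (7321/719).
R1 ← R1 − 42/719·R4.
R2 ← R2 − 558/719·R4.
R3 ← R3 + 369/719·R4.
Reading off the reduced rows gives x_1 = 1, x_2 = 8/3, x_3 = -1/2, x_4 = -5/4.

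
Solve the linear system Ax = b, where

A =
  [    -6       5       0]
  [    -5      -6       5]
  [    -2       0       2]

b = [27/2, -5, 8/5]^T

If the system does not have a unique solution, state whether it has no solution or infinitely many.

x_1 = -1, x_2 = 3/2, x_3 = -1/5

Row-reduce the augmented matrix:
R1 ← R1 / (-6).
R2 ← R2 + 5·R1.
R3 ← R3 + 2·R1.
R2 ← R2 / (-61/6).
R1 ← R1 + 5/6·R2.
R3 ← R3 + 5/3·R2.
R3 ← R3 / (72/61).
R1 ← R1 + 25/61·R3.
R2 ← R2 + 30/61·R3.
Reading off the reduced rows gives x_1 = -1, x_2 = 3/2, x_3 = -1/5.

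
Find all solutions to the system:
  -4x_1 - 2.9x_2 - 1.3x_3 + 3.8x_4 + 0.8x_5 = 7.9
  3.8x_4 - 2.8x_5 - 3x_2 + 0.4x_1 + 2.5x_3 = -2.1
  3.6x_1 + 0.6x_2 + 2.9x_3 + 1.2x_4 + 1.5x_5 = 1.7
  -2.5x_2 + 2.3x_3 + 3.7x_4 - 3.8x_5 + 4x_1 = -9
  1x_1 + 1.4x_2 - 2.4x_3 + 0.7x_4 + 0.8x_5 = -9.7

x_1 = 0, x_2 = -6, x_3 = 1, x_4 = -3, x_5 = 4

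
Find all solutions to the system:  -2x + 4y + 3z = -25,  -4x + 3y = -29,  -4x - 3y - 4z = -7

Row-reduce the augmented matrix:
R1 ← R1 / (-2).
R2 ← R2 + 4·R1.
R3 ← R3 + 4·R1.
R2 ← R2 / (-5).
R1 ← R1 + 2·R2.
R3 ← R3 + 11·R2.
R3 ← R3 / (16/5).
R1 ← R1 − 9/10·R3.
R2 ← R2 − 6/5·R3.
Reading off the reduced rows gives x = 5, y = -3, z = -1.

x = 5, y = -3, z = -1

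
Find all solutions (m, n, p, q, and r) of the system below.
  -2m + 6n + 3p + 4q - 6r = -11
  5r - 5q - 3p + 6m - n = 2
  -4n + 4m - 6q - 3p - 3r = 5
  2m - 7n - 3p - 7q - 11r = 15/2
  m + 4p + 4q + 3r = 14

no solution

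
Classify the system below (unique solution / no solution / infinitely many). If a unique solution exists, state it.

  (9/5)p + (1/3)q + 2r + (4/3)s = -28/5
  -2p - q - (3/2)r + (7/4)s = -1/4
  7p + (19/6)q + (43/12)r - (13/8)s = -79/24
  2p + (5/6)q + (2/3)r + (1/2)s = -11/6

infinitely many solutions

Row-reduce:
R1 ← R1 / (9/5).
R2 ← R2 + 2·R1.
R3 ← R3 − 7·R1.
R4 ← R4 − 2·R1.
R2 ← R2 / (-17/27).
R1 ← R1 − 5/27·R2.
R3 ← R3 − 101/54·R2.
R4 ← R4 − 25/54·R2.
R3 ← R3 / (-209/102).
R1 ← R1 − 45/34·R3.
R2 ← R2 + 39/34·R3.
R4 ← R4 + 209/204·R3.
Rank is 3 with 4 unknowns, leaving s free.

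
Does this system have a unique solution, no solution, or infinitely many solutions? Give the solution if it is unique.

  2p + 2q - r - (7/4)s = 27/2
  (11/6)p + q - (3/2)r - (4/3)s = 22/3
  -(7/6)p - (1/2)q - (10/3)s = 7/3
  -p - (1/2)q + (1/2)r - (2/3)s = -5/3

infinitely many solutions

Row-reduce:
R1 ← R1 / (2).
R2 ← R2 − 11/6·R1.
R3 ← R3 + 7/6·R1.
R4 ← R4 + 1·R1.
R2 ← R2 / (-5/6).
R1 ← R1 − 1·R2.
R3 ← R3 − 2/3·R2.
R4 ← R4 − 1/2·R2.
R3 ← R3 / (-21/20).
R1 ← R1 + 6/5·R3.
R2 ← R2 − 7/10·R3.
R4 ← R4 + 7/20·R3.
Rank is 3 with 4 unknowns, leaving s free.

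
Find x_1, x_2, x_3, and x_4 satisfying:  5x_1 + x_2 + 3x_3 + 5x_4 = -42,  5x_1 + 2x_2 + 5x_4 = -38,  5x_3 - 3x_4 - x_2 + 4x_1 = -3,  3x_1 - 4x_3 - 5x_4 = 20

Row-reduce the augmented matrix:
R1 ← R1 / (5).
R2 ← R2 − 5·R1.
R3 ← R3 − 4·R1.
R4 ← R4 − 3·R1.
R1 ← R1 − 1/5·R2.
R3 ← R3 + 9/5·R2.
R4 ← R4 + 3/5·R2.
R3 ← R3 / (-14/5).
R1 ← R1 − 6/5·R3.
R2 ← R2 + 3·R3.
R4 ← R4 + 38/5·R3.
R4 ← R4 / (11).
R1 ← R1 + 2·R4.
R2 ← R2 − 15/2·R4.
R3 ← R3 − 5/2·R4.
Reading off the reduced rows gives x_1 = -3, x_2 = 1, x_3 = -1, x_4 = -5.

x_1 = -3, x_2 = 1, x_3 = -1, x_4 = -5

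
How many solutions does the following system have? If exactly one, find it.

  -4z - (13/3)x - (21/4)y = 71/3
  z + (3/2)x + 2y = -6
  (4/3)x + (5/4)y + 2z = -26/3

Row-reduce:
R1 ← R1 / (-13/3).
R2 ← R2 − 3/2·R1.
R3 ← R3 − 4/3·R1.
R2 ← R2 / (19/104).
R1 ← R1 − 63/52·R2.
R3 ← R3 + 19/52·R2.
Row 3 reduces to 0 = 3, a contradiction. The system is inconsistent.

no solution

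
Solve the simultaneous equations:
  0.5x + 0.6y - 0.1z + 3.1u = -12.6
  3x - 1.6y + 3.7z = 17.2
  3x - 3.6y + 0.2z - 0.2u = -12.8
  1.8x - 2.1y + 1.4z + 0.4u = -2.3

Row-reduce the augmented matrix:
R1 ← R1 / (1/2).
R2 ← R2 − 3·R1.
R3 ← R3 − 3·R1.
R4 ← R4 − 9/5·R1.
R2 ← R2 / (-26/5).
R1 ← R1 − 6/5·R2.
R3 ← R3 + 36/5·R2.
R4 ← R4 + 213/50·R2.
R3 ← R3 / (-67/13).
R1 ← R1 − 103/130·R3.
R2 ← R2 + 43/52·R3.
R4 ← R4 + 4583/2600·R3.
R4 ← R4 / (70329/33500).
R1 ← R1 − 4986/1675·R4.
R2 ← R2 − 1649/670·R4.
R3 ← R3 + 452/335·R4.
Reading off the reduced rows gives x = 1, y = 5, z = 6, u = -5.

x = 1, y = 5, z = 6, u = -5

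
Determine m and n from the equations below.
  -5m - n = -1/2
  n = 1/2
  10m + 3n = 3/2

Row-reduce the augmented matrix:
R1 ← R1 / (-5).
R3 ← R3 − 10·R1.
R1 ← R1 − 1/5·R2.
R3 ← R3 − 1·R2.
R3 reduces to 0 = 0, so the extra equation is consistent.
Reading off the reduced rows gives m = 0, n = 1/2.

m = 0, n = 1/2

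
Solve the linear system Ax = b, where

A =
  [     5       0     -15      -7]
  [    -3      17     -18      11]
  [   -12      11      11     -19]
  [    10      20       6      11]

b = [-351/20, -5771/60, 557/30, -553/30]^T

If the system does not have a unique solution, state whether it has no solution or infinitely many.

Row-reduce the augmented matrix:
R1 ← R1 / (5).
R2 ← R2 + 3·R1.
R3 ← R3 + 12·R1.
R4 ← R4 − 10·R1.
R2 ← R2 / (17).
R3 ← R3 − 11·R2.
R4 ← R4 − 20·R2.
R3 ← R3 / (-128/17).
R1 ← R1 + 3·R3.
R2 ← R2 + 27/17·R3.
R4 ← R4 − 1152/17·R3.
R4 ← R4 / (-1724/5).
R1 ← R1 − 1871/128·R4.
R2 ← R2 − 5683/640·R4.
R3 ← R3 − 3417/640·R4.
Reading off the reduced rows gives x_1 = 7/4, x_2 = -5/3, x_3 = 5/2, x_4 = -8/5.

x_1 = 7/4, x_2 = -5/3, x_3 = 5/2, x_4 = -8/5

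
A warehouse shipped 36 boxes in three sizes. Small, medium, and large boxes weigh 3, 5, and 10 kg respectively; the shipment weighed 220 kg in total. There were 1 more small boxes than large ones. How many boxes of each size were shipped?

small boxes: 15, medium boxes: 7, large boxes: 14

Let s = small boxes, m = medium boxes, l = large boxes.
  m + s + l = 36
  3s + 5m + 10l = 220
  s - l = 1
Row-reduce the augmented matrix:
R2 ← R2 − 3·R1.
R3 ← R3 − 1·R1.
R2 ← R2 / (2).
R1 ← R1 − 1·R2.
R3 ← R3 + 1·R2.
R3 ← R3 / (3/2).
R1 ← R1 + 5/2·R3.
R2 ← R2 − 7/2·R3.
Reading off the reduced rows gives s = 15, m = 7, l = 14.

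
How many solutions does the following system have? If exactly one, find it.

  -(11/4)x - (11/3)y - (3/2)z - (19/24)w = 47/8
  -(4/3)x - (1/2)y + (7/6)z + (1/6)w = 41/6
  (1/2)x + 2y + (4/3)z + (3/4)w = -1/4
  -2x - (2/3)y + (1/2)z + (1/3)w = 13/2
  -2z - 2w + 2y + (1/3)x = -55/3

no solution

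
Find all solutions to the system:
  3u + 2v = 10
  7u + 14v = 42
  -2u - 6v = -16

u = 2, v = 2

Row-reduce the augmented matrix:
R1 ← R1 / (3).
R2 ← R2 − 7·R1.
R3 ← R3 + 2·R1.
R2 ← R2 / (28/3).
R1 ← R1 − 2/3·R2.
R3 ← R3 + 14/3·R2.
R3 reduces to 0 = 0, so the extra equation is consistent.
Reading off the reduced rows gives u = 2, v = 2.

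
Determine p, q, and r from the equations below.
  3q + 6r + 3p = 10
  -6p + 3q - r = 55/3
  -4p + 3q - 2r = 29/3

p = -3, q = 1, r = 8/3

Row-reduce the augmented matrix:
R1 ← R1 / (3).
R2 ← R2 + 6·R1.
R3 ← R3 + 4·R1.
R2 ← R2 / (9).
R1 ← R1 − 1·R2.
R3 ← R3 − 7·R2.
R3 ← R3 / (-23/9).
R1 ← R1 − 7/9·R3.
R2 ← R2 − 11/9·R3.
Reading off the reduced rows gives p = -3, q = 1, r = 8/3.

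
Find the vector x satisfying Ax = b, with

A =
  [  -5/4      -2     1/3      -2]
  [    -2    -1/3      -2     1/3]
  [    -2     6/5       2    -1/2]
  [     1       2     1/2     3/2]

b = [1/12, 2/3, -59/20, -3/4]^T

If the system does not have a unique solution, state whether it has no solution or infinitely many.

x_1 = 1, x_2 = 3/2, x_3 = -2, x_4 = -5/2

Row-reduce the augmented matrix:
R1 ← R1 / (-5/4).
R2 ← R2 + 2·R1.
R3 ← R3 + 2·R1.
R4 ← R4 − 1·R1.
R2 ← R2 / (43/15).
R1 ← R1 − 8/5·R2.
R3 ← R3 − 22/5·R2.
R4 ← R4 − 2/5·R2.
R3 ← R3 / (3454/645).
R1 ← R1 − 148/129·R3.
R2 ← R2 + 38/43·R3.
R4 ← R4 − 289/258·R3.
R4 ← R4 / (-323/13816).
R1 ← R1 − 365/1727·R4.
R2 ← R2 − 2705/3454·R4.
R3 ← R3 + 3513/6908·R4.
Reading off the reduced rows gives x_1 = 1, x_2 = 3/2, x_3 = -2, x_4 = -5/2.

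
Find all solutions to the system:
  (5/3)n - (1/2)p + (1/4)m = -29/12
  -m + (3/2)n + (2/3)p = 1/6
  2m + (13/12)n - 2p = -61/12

Row-reduce:
R1 ← R1 / (1/4).
R2 ← R2 + 1·R1.
R3 ← R3 − 2·R1.
R2 ← R2 / (49/6).
R1 ← R1 − 20/3·R2.
R3 ← R3 + 49/4·R2.
Rank is 2 with 3 unknowns, leaving p free.

infinitely many solutions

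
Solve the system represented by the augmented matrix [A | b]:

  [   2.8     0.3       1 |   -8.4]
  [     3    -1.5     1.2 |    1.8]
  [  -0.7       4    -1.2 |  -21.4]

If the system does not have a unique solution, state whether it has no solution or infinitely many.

x_1 = -2, x_2 = -6, x_3 = -1

Row-reduce the augmented matrix:
R1 ← R1 / (14/5).
R2 ← R2 − 3·R1.
R3 ← R3 + 7/10·R1.
R2 ← R2 / (-51/28).
R1 ← R1 − 3/28·R2.
R3 ← R3 − 163/40·R2.
R3 ← R3 / (-563/850).
R1 ← R1 − 31/85·R3.
R2 ← R2 + 6/85·R3.
Reading off the reduced rows gives x_1 = -2, x_2 = -6, x_3 = -1.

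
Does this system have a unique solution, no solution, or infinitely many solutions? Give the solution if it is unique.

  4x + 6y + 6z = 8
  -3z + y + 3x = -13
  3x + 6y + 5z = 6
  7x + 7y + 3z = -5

x = -1, y = -1, z = 3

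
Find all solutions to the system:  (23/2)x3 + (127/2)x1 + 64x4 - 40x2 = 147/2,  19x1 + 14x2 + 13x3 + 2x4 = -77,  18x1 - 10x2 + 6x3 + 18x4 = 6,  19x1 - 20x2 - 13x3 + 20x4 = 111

Row-reduce:
R1 ← R1 / (127/2).
R2 ← R2 − 19·R1.
R3 ← R3 − 18·R1.
R4 ← R4 − 19·R1.
R2 ← R2 / (3298/127).
R1 ← R1 + 80/127·R2.
R3 ← R3 − 170/127·R2.
R4 ← R4 + 1020/127·R2.
R3 ← R3 / (218/97).
R1 ← R1 − 681/1649·R3.
R2 ← R2 − 607/1649·R3.
R4 ← R4 + 1308/97·R3.
Rank is 3 with 4 unknowns, leaving x4 free.

infinitely many solutions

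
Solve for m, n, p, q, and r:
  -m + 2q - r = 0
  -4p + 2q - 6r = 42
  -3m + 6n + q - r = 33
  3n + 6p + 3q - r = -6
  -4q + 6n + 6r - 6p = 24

m = 0, n = 5, p = -3, q = -3, r = -6

Row-reduce the augmented matrix:
R1 ← R1 / (-1).
R3 ← R3 + 3·R1.
Swap R2 and R3.
R2 ← R2 / (6).
R4 ← R4 − 3·R2.
R5 ← R5 − 6·R2.
R3 ← R3 / (-4).
R4 ← R4 − 6·R3.
R5 ← R5 + 6·R3.
R4 ← R4 / (17/2).
R1 ← R1 + 2·R4.
R2 ← R2 + 5/6·R4.
R3 ← R3 + 1/2·R4.
R5 ← R5 + 2·R4.
R5 ← R5 / (177/17).
R1 ← R1 + 27/17·R5.
R2 ← R2 + 38/51·R5.
R3 ← R3 − 29/34·R5.
R4 ← R4 + 22/17·R5.
Reading off the reduced rows gives m = 0, n = 5, p = -3, q = -3, r = -6.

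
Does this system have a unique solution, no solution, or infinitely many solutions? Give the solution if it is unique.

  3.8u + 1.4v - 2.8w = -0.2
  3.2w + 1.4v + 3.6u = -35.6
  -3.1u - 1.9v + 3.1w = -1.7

Row-reduce the augmented matrix:
R1 ← R1 / (19/5).
R2 ← R2 − 18/5·R1.
R3 ← R3 + 31/10·R1.
R2 ← R2 / (7/95).
R1 ← R1 − 7/19·R2.
R3 ← R3 + 72/95·R2.
R3 ← R3 / (4271/70).
R1 ← R1 + 30·R3.
R2 ← R2 − 556/7·R3.
Reading off the reduced rows gives u = -3, v = -4, w = -6.

u = -3, v = -4, w = -6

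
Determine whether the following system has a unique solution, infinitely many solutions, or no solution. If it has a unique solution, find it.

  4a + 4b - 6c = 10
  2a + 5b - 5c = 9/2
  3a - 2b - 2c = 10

a = 1, b = -3/2, c = -2

Row-reduce the augmented matrix:
R1 ← R1 / (4).
R2 ← R2 − 2·R1.
R3 ← R3 − 3·R1.
R2 ← R2 / (3).
R1 ← R1 − 1·R2.
R3 ← R3 + 5·R2.
R3 ← R3 / (-5/6).
R1 ← R1 + 5/6·R3.
R2 ← R2 + 2/3·R3.
Reading off the reduced rows gives a = 1, b = -3/2, c = -2.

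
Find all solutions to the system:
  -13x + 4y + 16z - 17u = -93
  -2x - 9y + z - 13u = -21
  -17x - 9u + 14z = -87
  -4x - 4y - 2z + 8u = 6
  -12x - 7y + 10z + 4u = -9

Row-reduce the augmented matrix:
R1 ← R1 / (-13).
R2 ← R2 + 2·R1.
R3 ← R3 + 17·R1.
R4 ← R4 + 4·R1.
R5 ← R5 + 12·R1.
R2 ← R2 / (-125/13).
R1 ← R1 + 4/13·R2.
R3 ← R3 + 68/13·R2.
R4 ← R4 + 68/13·R2.
R5 ← R5 + 139/13·R2.
R3 ← R3 / (-766/125).
R1 ← R1 + 148/125·R3.
R2 ← R2 − 19/125·R3.
R4 ← R4 + 766/125·R3.
R5 ← R5 + 393/125·R3.
Swap R4 and R5.
R4 ← R4 / (8255/383).
R1 ← R1 + 769/383·R4.
R2 ← R2 − 593/383·R4.
R3 ← R3 + 1180/383·R4.
R5 reduces to 0 = 0, so the extra equation is consistent.
Reading off the reduced rows gives x = 6, y = -3, z = 3, u = 3.

x = 6, y = -3, z = 3, u = 3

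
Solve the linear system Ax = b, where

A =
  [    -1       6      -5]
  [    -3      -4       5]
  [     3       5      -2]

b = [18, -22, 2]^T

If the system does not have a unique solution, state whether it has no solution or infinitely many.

Row-reduce the augmented matrix:
R1 ← R1 / (-1).
R2 ← R2 + 3·R1.
R3 ← R3 − 3·R1.
R2 ← R2 / (-22).
R1 ← R1 + 6·R2.
R3 ← R3 − 23·R2.
R3 ← R3 / (43/11).
R1 ← R1 + 5/11·R3.
R2 ← R2 + 10/11·R3.
Reading off the reduced rows gives x_1 = 0, x_2 = -2, x_3 = -6.

x_1 = 0, x_2 = -2, x_3 = -6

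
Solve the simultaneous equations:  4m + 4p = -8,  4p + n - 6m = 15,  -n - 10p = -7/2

Row-reduce:
R1 ← R1 / (4).
R2 ← R2 + 6·R1.
R3 ← R3 + 1·R2.
Row 3 reduces to 0 = -1/2, a contradiction. The system is inconsistent.

no solution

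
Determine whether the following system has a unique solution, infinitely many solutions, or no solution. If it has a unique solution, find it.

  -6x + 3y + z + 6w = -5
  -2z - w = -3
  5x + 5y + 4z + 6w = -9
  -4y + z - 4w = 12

Row-reduce the augmented matrix:
R1 ← R1 / (-6).
R3 ← R3 − 5·R1.
Swap R2 and R3.
R2 ← R2 / (15/2).
R1 ← R1 + 1/2·R2.
R4 ← R4 + 4·R2.
R3 ← R3 / (-2).
R1 ← R1 − 7/45·R3.
R2 ← R2 − 29/45·R3.
R4 ← R4 − 161/45·R3.
R4 ← R4 / (7/90).
R1 ← R1 + 31/90·R4.
R2 ← R2 − 103/90·R4.
R3 ← R3 − 1/2·R4.
Reading off the reduced rows gives x = -2, y = 3, z = 4, w = -5.

x = -2, y = 3, z = 4, w = -5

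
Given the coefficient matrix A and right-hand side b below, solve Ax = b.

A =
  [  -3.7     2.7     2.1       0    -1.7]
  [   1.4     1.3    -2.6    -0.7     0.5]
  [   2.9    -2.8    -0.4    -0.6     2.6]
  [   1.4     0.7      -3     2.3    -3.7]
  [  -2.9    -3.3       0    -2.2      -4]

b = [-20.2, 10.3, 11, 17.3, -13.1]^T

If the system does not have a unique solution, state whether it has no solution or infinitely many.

x_1 = 2, x_2 = -1, x_3 = -4, x_4 = 3, x_5 = 1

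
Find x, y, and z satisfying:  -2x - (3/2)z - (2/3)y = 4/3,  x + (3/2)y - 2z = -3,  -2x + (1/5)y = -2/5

Row-reduce the augmented matrix:
R1 ← R1 / (-2).
R2 ← R2 − 1·R1.
R3 ← R3 + 2·R1.
R2 ← R2 / (7/6).
R1 ← R1 − 1/3·R2.
R3 ← R3 − 13/15·R2.
R3 ← R3 / (124/35).
R1 ← R1 − 43/28·R3.
R2 ← R2 + 33/14·R3.
Reading off the reduced rows gives x = 0, y = -2, z = 0.

x = 0, y = -2, z = 0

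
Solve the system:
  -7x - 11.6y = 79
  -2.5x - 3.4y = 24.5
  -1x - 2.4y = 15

x = -3, y = -5

Row-reduce the augmented matrix:
R1 ← R1 / (-7).
R2 ← R2 + 5/2·R1.
R3 ← R3 + 1·R1.
R2 ← R2 / (26/35).
R1 ← R1 − 58/35·R2.
R3 ← R3 + 26/35·R2.
R3 reduces to 0 = 0, so the extra equation is consistent.
Reading off the reduced rows gives x = -3, y = -5.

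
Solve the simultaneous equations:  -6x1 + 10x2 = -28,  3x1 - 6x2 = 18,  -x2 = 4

Row-reduce the augmented matrix:
R1 ← R1 / (-6).
R2 ← R2 − 3·R1.
R2 ← R2 / (-1).
R1 ← R1 + 5/3·R2.
R3 ← R3 + 1·R2.
R3 reduces to 0 = 0, so the extra equation is consistent.
Reading off the reduced rows gives x1 = -2, x2 = -4.

x1 = -2, x2 = -4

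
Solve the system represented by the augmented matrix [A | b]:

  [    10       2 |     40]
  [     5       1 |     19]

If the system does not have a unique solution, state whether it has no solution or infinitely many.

no solution

Row-reduce:
R1 ← R1 / (10).
R2 ← R2 − 5·R1.
Row 2 reduces to 0 = -1, a contradiction. The system is inconsistent.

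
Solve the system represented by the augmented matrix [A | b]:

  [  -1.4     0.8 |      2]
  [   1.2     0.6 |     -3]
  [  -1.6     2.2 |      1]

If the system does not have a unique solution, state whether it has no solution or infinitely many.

Row-reduce the augmented matrix:
R1 ← R1 / (-7/5).
R2 ← R2 − 6/5·R1.
R3 ← R3 + 8/5·R1.
R2 ← R2 / (9/7).
R1 ← R1 + 4/7·R2.
R3 ← R3 − 9/7·R2.
R3 reduces to 0 = 0, so the extra equation is consistent.
Reading off the reduced rows gives x_1 = -2, x_2 = -1.

x_1 = -2, x_2 = -1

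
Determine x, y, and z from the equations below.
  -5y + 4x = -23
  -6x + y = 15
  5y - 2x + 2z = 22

x = -2, y = 3, z = 3/2

Row-reduce the augmented matrix:
R1 ← R1 / (4).
R2 ← R2 + 6·R1.
R3 ← R3 + 2·R1.
R2 ← R2 / (-13/2).
R1 ← R1 + 5/4·R2.
R3 ← R3 − 5/2·R2.
R3 ← R3 / (2).
Reading off the reduced rows gives x = -2, y = 3, z = 3/2.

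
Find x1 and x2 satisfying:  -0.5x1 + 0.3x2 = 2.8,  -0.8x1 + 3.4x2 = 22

x1 = -2, x2 = 6

Row-reduce the augmented matrix:
R1 ← R1 / (-1/2).
R2 ← R2 + 4/5·R1.
R2 ← R2 / (73/25).
R1 ← R1 + 3/5·R2.
Reading off the reduced rows gives x1 = -2, x2 = 6.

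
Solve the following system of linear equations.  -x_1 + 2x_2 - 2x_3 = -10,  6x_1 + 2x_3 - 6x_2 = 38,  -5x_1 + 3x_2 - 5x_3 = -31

x_1 = 4, x_2 = -2, x_3 = 1

Row-reduce the augmented matrix:
R1 ← R1 / (-1).
R2 ← R2 − 6·R1.
R3 ← R3 + 5·R1.
R2 ← R2 / (6).
R1 ← R1 + 2·R2.
R3 ← R3 + 7·R2.
R3 ← R3 / (-20/3).
R1 ← R1 + 4/3·R3.
R2 ← R2 + 5/3·R3.
Reading off the reduced rows gives x_1 = 4, x_2 = -2, x_3 = 1.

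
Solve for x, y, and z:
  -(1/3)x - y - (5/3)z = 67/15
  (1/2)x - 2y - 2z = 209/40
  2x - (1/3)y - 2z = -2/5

Row-reduce the augmented matrix:
R1 ← R1 / (-1/3).
R2 ← R2 − 1/2·R1.
R3 ← R3 − 2·R1.
R2 ← R2 / (-7/2).
R1 ← R1 − 3·R2.
R3 ← R3 + 19/3·R2.
R3 ← R3 / (-27/7).
R1 ← R1 − 8/7·R3.
R2 ← R2 − 9/7·R3.
Reading off the reduced rows gives x = -7/4, y = -9/5, z = -5/4.

x = -7/4, y = -9/5, z = -5/4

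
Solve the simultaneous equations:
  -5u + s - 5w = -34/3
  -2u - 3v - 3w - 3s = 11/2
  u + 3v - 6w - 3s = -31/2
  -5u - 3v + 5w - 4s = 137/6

Row-reduce the augmented matrix:
R1 ← R1 / (-5).
R2 ← R2 + 2·R1.
R3 ← R3 − 1·R1.
R4 ← R4 + 5·R1.
R2 ← R2 / (-3).
R3 ← R3 − 3·R2.
R4 ← R4 + 3·R2.
R3 ← R3 / (-8).
R1 ← R1 − 1·R3.
R2 ← R2 − 1/3·R3.
R4 ← R4 − 11·R3.
R4 ← R4 / (-81/8).
R1 ← R1 + 39/40·R4.
R2 ← R2 − 7/8·R4.
R3 ← R3 − 31/40·R4.
Reading off the reduced rows gives u = 0, v = -5/2, w = 2, s = -4/3.

u = 0, v = -5/2, w = 2, s = -4/3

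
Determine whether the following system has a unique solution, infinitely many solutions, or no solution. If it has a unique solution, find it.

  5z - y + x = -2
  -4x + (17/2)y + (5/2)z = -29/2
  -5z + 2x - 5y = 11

infinitely many solutions

Row-reduce:
R2 ← R2 + 4·R1.
R3 ← R3 − 2·R1.
R2 ← R2 / (9/2).
R1 ← R1 + 1·R2.
R3 ← R3 + 3·R2.
Rank is 2 with 3 unknowns, leaving z free.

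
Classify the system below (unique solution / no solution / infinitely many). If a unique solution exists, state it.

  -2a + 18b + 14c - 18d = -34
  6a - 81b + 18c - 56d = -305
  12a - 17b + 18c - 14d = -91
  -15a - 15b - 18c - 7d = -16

Row-reduce:
R1 ← R1 / (-2).
R2 ← R2 − 6·R1.
R3 ← R3 − 12·R1.
R4 ← R4 + 15·R1.
R2 ← R2 / (-27).
R1 ← R1 + 9·R2.
R3 ← R3 − 91·R2.
R4 ← R4 + 150·R2.
R3 ← R3 / (2738/9).
R1 ← R1 + 27·R3.
R2 ← R2 + 20/9·R3.
R4 ← R4 + 1369/3·R3.
Rank is 3 with 4 unknowns, leaving d free.

infinitely many solutions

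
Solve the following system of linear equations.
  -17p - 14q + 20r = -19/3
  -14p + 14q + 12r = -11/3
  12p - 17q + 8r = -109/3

p = -2, q = -1/3, r = -9/4

Row-reduce the augmented matrix:
R1 ← R1 / (-17).
R2 ← R2 + 14·R1.
R3 ← R3 − 12·R1.
R2 ← R2 / (434/17).
R1 ← R1 − 14/17·R2.
R3 ← R3 + 457/17·R2.
R3 ← R3 / (3778/217).
R1 ← R1 + 32/31·R3.
R2 ← R2 + 38/217·R3.
Reading off the reduced rows gives p = -2, q = -1/3, r = -9/4.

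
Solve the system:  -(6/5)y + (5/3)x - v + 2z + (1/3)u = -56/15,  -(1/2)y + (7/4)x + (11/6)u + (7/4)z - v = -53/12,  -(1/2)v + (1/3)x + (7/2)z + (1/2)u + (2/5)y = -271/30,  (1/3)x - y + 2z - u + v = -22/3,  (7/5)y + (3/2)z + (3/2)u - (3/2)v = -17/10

infinitely many solutions

Row-reduce:
R1 ← R1 / (5/3).
R2 ← R2 − 7/4·R1.
R3 ← R3 − 1/3·R1.
R4 ← R4 − 1/3·R1.
R2 ← R2 / (19/25).
R1 ← R1 + 18/25·R2.
R3 ← R3 − 16/25·R2.
R4 ← R4 + 19/25·R2.
R5 ← R5 − 7/5·R2.
R3 ← R3 / (129/38).
R1 ← R1 − 33/38·R3.
R2 ← R2 + 35/76·R3.
R4 ← R4 − 5/4·R3.
R5 ← R5 − 163/76·R3.
R4 ← R4 / (185/258).
R1 ← R1 − 78/43·R4.
R2 ← R2 − 475/258·R4.
R3 ← R3 + 31/129·R4.
R5 ← R5 + 185/258·R4.
Rank is 4 with 5 unknowns, leaving v free.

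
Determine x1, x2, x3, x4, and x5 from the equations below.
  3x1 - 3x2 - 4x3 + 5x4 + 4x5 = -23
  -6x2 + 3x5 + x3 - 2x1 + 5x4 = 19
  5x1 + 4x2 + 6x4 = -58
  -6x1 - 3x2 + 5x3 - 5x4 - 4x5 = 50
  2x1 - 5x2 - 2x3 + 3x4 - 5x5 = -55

Row-reduce the augmented matrix:
R1 ← R1 / (3).
R2 ← R2 + 2·R1.
R3 ← R3 − 5·R1.
R4 ← R4 + 6·R1.
R5 ← R5 − 2·R1.
R2 ← R2 / (-8).
R1 ← R1 + 1·R2.
R3 ← R3 − 9·R2.
R4 ← R4 + 9·R2.
R5 ← R5 + 3·R2.
R3 ← R3 / (115/24).
R1 ← R1 + 9/8·R3.
R2 ← R2 − 5/24·R3.
R4 ← R4 + 9/8·R3.
R5 ← R5 − 31/24·R3.
R4 ← R4 / (-313/115).
R1 ← R1 − 262/115·R4.
R2 ← R2 + 31/23·R4.
R3 ← R3 − 169/115·R4.
R5 ← R5 + 616/115·R4.
R5 ← R5 / (-1535/313).
R1 ← R1 + 466/313·R5.
R2 ← R2 − 161/313·R5.
R3 ← R3 + 432/313·R5.
R4 ← R4 − 281/313·R5.
Reading off the reduced rows gives x1 = -6, x2 = -1, x3 = 3, x4 = -4, x5 = 6.

x1 = -6, x2 = -1, x3 = 3, x4 = -4, x5 = 6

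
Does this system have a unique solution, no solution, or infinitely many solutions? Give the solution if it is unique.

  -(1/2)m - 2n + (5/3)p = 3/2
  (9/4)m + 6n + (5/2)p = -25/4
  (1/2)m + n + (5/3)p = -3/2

Row-reduce:
R1 ← R1 / (-1/2).
R2 ← R2 − 9/4·R1.
R3 ← R3 − 1/2·R1.
R2 ← R2 / (-3).
R1 ← R1 − 4·R2.
R3 ← R3 + 1·R2.
Row 3 reduces to 0 = -1/6, a contradiction. The system is inconsistent.

no solution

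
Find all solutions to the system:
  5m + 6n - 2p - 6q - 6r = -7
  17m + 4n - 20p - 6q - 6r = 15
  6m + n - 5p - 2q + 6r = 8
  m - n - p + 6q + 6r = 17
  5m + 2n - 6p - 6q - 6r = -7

Row-reduce:
R1 ← R1 / (5).
R2 ← R2 − 17·R1.
R3 ← R3 − 6·R1.
R4 ← R4 − 1·R1.
R5 ← R5 − 5·R1.
R2 ← R2 / (-82/5).
R1 ← R1 − 6/5·R2.
R3 ← R3 + 31/5·R2.
R4 ← R4 + 11/5·R2.
R5 ← R5 + 4·R2.
R3 ← R3 / (98/41).
R1 ← R1 + 56/41·R3.
R2 ← R2 − 33/41·R3.
R4 ← R4 − 48/41·R3.
R5 ← R5 + 32/41·R3.
R4 ← R4 / (264/49).
R1 ← R1 + 2/7·R4.
R2 ← R2 + 39/49·R4.
R3 ← R3 + 5/49·R4.
R5 ← R5 + 176/49·R4.
Row 5 reduces to 0 = -2/3, a contradiction. The system is inconsistent.

no solution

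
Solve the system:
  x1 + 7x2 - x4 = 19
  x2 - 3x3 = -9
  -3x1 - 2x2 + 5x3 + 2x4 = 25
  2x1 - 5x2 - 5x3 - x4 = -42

no solution

Row-reduce:
R3 ← R3 + 3·R1.
R4 ← R4 − 2·R1.
R1 ← R1 − 7·R2.
R3 ← R3 − 19·R2.
R4 ← R4 + 19·R2.
R3 ← R3 / (62).
R1 ← R1 − 21·R3.
R2 ← R2 + 3·R3.
R4 ← R4 + 62·R3.
Row 4 reduces to 0 = 2, a contradiction. The system is inconsistent.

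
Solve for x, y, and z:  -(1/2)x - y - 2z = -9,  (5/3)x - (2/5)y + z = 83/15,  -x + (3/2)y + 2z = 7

Row-reduce the augmented matrix:
R1 ← R1 / (-1/2).
R2 ← R2 − 5/3·R1.
R3 ← R3 + 1·R1.
R2 ← R2 / (-56/15).
R1 ← R1 − 2·R2.
R3 ← R3 − 7/2·R2.
R3 ← R3 / (11/16).
R1 ← R1 − 27/28·R3.
R2 ← R2 − 85/56·R3.
Reading off the reduced rows gives x = 2, y = 2, z = 3.

x = 2, y = 2, z = 3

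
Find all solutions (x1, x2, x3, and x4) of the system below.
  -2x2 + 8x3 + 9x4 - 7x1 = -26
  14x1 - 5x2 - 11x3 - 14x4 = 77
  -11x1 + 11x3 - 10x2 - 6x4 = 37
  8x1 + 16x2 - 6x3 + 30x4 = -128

Row-reduce:
R1 ← R1 / (-7).
R2 ← R2 − 14·R1.
R3 ← R3 + 11·R1.
R4 ← R4 − 8·R1.
R2 ← R2 / (-9).
R1 ← R1 − 2/7·R2.
R3 ← R3 + 48/7·R2.
R4 ← R4 − 96/7·R2.
R3 ← R3 / (-113/21).
R1 ← R1 + 62/63·R3.
R2 ← R2 + 5/9·R3.
R4 ← R4 − 226/21·R3.
Row 4 reduces to 0 = -2, a contradiction. The system is inconsistent.

no solution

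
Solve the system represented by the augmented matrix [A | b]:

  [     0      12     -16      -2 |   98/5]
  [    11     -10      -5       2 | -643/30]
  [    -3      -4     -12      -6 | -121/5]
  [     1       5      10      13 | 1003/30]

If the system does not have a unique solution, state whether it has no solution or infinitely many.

Row-reduce the augmented matrix:
Swap R1 and R2.
R1 ← R1 / (11).
R3 ← R3 + 3·R1.
R4 ← R4 − 1·R1.
R2 ← R2 / (12).
R1 ← R1 + 10/11·R2.
R3 ← R3 + 74/11·R2.
R4 ← R4 − 65/11·R2.
R3 ← R3 / (-67/3).
R1 ← R1 + 5/3·R3.
R2 ← R2 + 4/3·R3.
R4 ← R4 − 55/3·R3.
R4 ← R4 / (12389/1474).
R1 ← R1 − 384/737·R4.
R2 ← R2 − 333/1474·R4.
R3 ← R3 − 217/737·R4.
Reading off the reduced rows gives x_1 = 1/3, x_2 = 5/2, x_3 = 1/2, x_4 = 6/5.

x_1 = 1/3, x_2 = 5/2, x_3 = 1/2, x_4 = 6/5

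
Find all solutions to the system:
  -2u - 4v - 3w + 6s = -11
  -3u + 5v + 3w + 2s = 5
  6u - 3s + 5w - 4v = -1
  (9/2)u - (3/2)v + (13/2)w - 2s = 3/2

Row-reduce:
R1 ← R1 / (-2).
R2 ← R2 + 3·R1.
R3 ← R3 − 6·R1.
R4 ← R4 − 9/2·R1.
R2 ← R2 / (11).
R1 ← R1 − 2·R2.
R3 ← R3 + 16·R2.
R4 ← R4 + 21/2·R2.
R3 ← R3 / (76/11).
R1 ← R1 − 3/22·R3.
R2 ← R2 − 15/22·R3.
R4 ← R4 − 76/11·R3.
Rank is 3 with 4 unknowns, leaving s free.

infinitely many solutions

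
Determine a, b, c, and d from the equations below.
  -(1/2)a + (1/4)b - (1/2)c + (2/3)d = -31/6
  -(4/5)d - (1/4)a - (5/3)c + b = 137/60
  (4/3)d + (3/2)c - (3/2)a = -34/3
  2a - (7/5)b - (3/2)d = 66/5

a = 5, b = 2, c = 1, d = -4

Row-reduce the augmented matrix:
R1 ← R1 / (-1/2).
R2 ← R2 + 1/4·R1.
R3 ← R3 + 3/2·R1.
R4 ← R4 − 2·R1.
R2 ← R2 / (7/8).
R1 ← R1 + 1/2·R2.
R3 ← R3 + 3/4·R2.
R4 ← R4 + 2/5·R2.
R3 ← R3 / (25/14).
R1 ← R1 − 4/21·R3.
R2 ← R2 + 34/21·R3.
R4 ← R4 + 278/105·R3.
R4 ← R4 / (-20027/11250).
R1 ← R1 + 2032/1125·R4.
R2 ← R2 + 3128/1125·R4.
R3 ← R3 + 344/375·R4.
Reading off the reduced rows gives a = 5, b = 2, c = 1, d = -4.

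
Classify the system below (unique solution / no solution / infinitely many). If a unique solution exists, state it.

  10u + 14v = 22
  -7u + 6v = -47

u = 5, v = -2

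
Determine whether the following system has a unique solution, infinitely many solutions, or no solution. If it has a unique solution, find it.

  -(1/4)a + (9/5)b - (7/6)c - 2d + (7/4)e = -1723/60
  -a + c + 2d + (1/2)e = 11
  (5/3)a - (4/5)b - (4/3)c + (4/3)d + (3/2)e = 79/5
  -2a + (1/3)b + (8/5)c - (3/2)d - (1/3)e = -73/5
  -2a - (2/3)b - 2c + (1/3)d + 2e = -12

a = 5, b = -6, c = 4, d = 6, e = 0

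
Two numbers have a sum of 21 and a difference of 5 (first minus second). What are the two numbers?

Let x = first number, y = second number.
  x + y = 21
  x - y = 5
From equation 1: x = 21 − y.
Substitute into equation 2 and solve: y = 8.
Then x = 13.

first number: 13, second number: 8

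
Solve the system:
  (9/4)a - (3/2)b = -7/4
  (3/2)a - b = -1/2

Row-reduce:
R1 ← R1 / (9/4).
R2 ← R2 − 3/2·R1.
Row 2 reduces to 0 = 2/3, a contradiction. The system is inconsistent.

no solution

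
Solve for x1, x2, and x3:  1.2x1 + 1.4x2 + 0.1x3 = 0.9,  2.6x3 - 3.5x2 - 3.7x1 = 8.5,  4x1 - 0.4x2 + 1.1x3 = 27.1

Row-reduce the augmented matrix:
R1 ← R1 / (6/5).
R2 ← R2 + 37/10·R1.
R3 ← R3 − 4·R1.
R2 ← R2 / (49/60).
R1 ← R1 − 7/6·R2.
R3 ← R3 + 76/15·R2.
R3 ← R3 / (9217/490).
R1 ← R1 + 57/14·R3.
R2 ← R2 − 349/98·R3.
Reading off the reduced rows gives x1 = 5, x2 = -4, x3 = 5.

x1 = 5, x2 = -4, x3 = 5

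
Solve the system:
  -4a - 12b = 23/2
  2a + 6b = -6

Row-reduce:
R1 ← R1 / (-4).
R2 ← R2 − 2·R1.
Row 2 reduces to 0 = -1/4, a contradiction. The system is inconsistent.

no solution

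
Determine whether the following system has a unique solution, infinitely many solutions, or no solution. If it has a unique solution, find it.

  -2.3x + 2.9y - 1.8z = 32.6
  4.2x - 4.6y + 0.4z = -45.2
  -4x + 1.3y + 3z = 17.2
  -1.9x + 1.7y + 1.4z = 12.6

Row-reduce the augmented matrix:
R1 ← R1 / (-23/10).
R2 ← R2 − 21/5·R1.
R3 ← R3 + 4·R1.
R4 ← R4 + 19/10·R1.
R2 ← R2 / (16/23).
R1 ← R1 + 29/23·R2.
R3 ← R3 + 861/230·R2.
R4 ← R4 + 16/23·R2.
R3 ← R3 / (-1881/200).
R1 ← R1 + 89/20·R3.
R2 ← R2 + 83/20·R3.
R4 reduces to 0 = 0, so the extra equation is consistent.
Reading off the reduced rows gives x = -6, y = 4, z = -4.

x = -6, y = 4, z = -4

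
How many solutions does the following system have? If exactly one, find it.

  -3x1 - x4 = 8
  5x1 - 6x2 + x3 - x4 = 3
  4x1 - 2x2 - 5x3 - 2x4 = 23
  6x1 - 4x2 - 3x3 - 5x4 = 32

x1 = -1, x2 = -1, x3 = -3, x4 = -5

Row-reduce the augmented matrix:
R1 ← R1 / (-3).
R2 ← R2 − 5·R1.
R3 ← R3 − 4·R1.
R4 ← R4 − 6·R1.
R2 ← R2 / (-6).
R3 ← R3 + 2·R2.
R4 ← R4 + 4·R2.
R3 ← R3 / (-16/3).
R2 ← R2 + 1/6·R3.
R4 ← R4 + 11/3·R3.
R4 ← R4 / (-85/24).
R1 ← R1 − 1/3·R4.
R2 ← R2 − 25/48·R4.
R3 ← R3 − 11/24·R4.
Reading off the reduced rows gives x1 = -1, x2 = -1, x3 = -3, x4 = -5.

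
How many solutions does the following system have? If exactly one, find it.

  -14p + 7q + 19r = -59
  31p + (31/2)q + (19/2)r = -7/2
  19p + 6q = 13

Row-reduce:
R1 ← R1 / (-14).
R2 ← R2 − 31·R1.
R3 ← R3 − 19·R1.
R2 ← R2 / (31).
R1 ← R1 + 1/2·R2.
R3 ← R3 − 31/2·R2.
Rank is 2 with 3 unknowns, leaving r free.

infinitely many solutions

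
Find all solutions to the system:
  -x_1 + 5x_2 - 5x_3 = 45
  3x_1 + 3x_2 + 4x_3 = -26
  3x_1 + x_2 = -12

Row-reduce the augmented matrix:
R1 ← R1 / (-1).
R2 ← R2 − 3·R1.
R3 ← R3 − 3·R1.
R2 ← R2 / (18).
R1 ← R1 + 5·R2.
R3 ← R3 − 16·R2.
R3 ← R3 / (-47/9).
R1 ← R1 − 35/18·R3.
R2 ← R2 + 11/18·R3.
Reading off the reduced rows gives x_1 = -5, x_2 = 3, x_3 = -5.

x_1 = -5, x_2 = 3, x_3 = -5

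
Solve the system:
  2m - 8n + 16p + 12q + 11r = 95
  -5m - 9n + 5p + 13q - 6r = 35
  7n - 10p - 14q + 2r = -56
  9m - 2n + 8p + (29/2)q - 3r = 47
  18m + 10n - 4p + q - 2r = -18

infinitely many solutions

Row-reduce:
R1 ← R1 / (2).
R2 ← R2 + 5·R1.
R4 ← R4 − 9·R1.
R5 ← R5 − 18·R1.
R2 ← R2 / (-29).
R1 ← R1 + 4·R2.
R3 ← R3 − 7·R2.
R4 ← R4 − 34·R2.
R5 ← R5 − 82·R2.
R3 ← R3 / (25/29).
R1 ← R1 − 52/29·R3.
R2 ← R2 + 45/29·R3.
R4 ← R4 + 326/29·R3.
R5 ← R5 + 602/29·R3.
R4 ← R4 / (-363/10).
R1 ← R1 − 38/5·R4.
R2 ← R2 + 8·R4.
R3 ← R3 + 21/5·R4.
R5 ← R5 + 363/5·R4.
Rank is 4 with 5 unknowns, leaving r free.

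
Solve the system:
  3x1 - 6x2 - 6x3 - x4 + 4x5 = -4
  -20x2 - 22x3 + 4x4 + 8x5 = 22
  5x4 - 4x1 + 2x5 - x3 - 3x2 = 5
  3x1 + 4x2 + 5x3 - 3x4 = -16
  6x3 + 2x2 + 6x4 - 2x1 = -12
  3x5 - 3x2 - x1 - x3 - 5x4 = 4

Row-reduce:
R1 ← R1 / (3).
R3 ← R3 + 4·R1.
R4 ← R4 − 3·R1.
R5 ← R5 + 2·R1.
R6 ← R6 + 1·R1.
R2 ← R2 / (-20).
R1 ← R1 + 2·R2.
R3 ← R3 + 11·R2.
R4 ← R4 − 10·R2.
R5 ← R5 + 2·R2.
R6 ← R6 + 5·R2.
R3 ← R3 / (31/10).
R1 ← R1 − 1/5·R3.
R2 ← R2 − 11/10·R3.
R5 ← R5 − 21/5·R3.
R6 ← R6 − 5/2·R3.
Swap R4 and R5.
R4 ← R4 / (274/93).
R1 ← R1 + 77/93·R4.
R2 ← R2 + 67/93·R4.
R3 ← R3 − 44/93·R4.
R6 ← R6 + 233/31·R4.
Swap R5 and R6.
R5 ← R5 / (-741/137).
R1 ← R1 + 34/137·R5.
R2 ← R2 + 268/137·R5.
R3 ← R3 − 176/137·R5.
R4 ← R4 + 98/137·R5.
Row 6 reduces to 0 = -1, a contradiction. The system is inconsistent.

no solution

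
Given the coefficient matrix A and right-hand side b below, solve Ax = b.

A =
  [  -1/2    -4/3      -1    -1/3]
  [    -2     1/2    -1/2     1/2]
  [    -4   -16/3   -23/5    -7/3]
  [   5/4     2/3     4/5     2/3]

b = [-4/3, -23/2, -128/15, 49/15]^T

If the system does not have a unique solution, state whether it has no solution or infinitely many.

Row-reduce:
R1 ← R1 / (-1/2).
R2 ← R2 + 2·R1.
R3 ← R3 + 4·R1.
R4 ← R4 − 5/4·R1.
R2 ← R2 / (35/6).
R1 ← R1 − 8/3·R2.
R3 ← R3 − 16/3·R2.
R4 ← R4 + 8/3·R2.
R3 ← R3 / (1/5).
R1 ← R1 − 2/5·R3.
R2 ← R2 − 3/5·R3.
R4 ← R4 + 1/10·R3.
Row 4 reduces to 0 = 1, a contradiction. The system is inconsistent.

no solution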